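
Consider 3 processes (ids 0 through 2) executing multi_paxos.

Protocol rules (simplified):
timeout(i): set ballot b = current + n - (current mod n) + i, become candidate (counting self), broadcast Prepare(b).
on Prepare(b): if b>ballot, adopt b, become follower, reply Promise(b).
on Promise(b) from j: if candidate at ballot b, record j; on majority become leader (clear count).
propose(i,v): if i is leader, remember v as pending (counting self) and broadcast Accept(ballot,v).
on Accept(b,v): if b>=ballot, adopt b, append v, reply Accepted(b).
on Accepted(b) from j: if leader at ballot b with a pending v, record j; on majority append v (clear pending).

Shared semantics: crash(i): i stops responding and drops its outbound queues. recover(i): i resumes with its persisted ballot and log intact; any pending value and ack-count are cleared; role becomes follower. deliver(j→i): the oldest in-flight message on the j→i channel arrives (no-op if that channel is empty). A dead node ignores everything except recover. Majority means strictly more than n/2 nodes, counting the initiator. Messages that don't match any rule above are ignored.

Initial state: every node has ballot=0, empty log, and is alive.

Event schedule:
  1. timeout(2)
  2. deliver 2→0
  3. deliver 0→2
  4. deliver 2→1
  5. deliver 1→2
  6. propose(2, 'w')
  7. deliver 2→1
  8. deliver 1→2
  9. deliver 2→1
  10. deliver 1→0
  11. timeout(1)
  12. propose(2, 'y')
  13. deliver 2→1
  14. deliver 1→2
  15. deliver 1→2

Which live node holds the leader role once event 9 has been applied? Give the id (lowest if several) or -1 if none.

2

after 1 — timeout(2): n2:cand/b5/[-]
after 2 — deliver 2→0: n0:foll/b5/[-]
after 3 — deliver 0→2: n2:lead/b5/[-]
after 4 — deliver 2→1: n1:foll/b5/[-]
after 5 — deliver 1→2: ·
after 6 — propose(2,'w'): ·
after 7 — deliver 2→1: n1:foll/b5/[w]
after 8 — deliver 1→2: n2:lead/b5/[w]
after 9 — deliver 2→1: ·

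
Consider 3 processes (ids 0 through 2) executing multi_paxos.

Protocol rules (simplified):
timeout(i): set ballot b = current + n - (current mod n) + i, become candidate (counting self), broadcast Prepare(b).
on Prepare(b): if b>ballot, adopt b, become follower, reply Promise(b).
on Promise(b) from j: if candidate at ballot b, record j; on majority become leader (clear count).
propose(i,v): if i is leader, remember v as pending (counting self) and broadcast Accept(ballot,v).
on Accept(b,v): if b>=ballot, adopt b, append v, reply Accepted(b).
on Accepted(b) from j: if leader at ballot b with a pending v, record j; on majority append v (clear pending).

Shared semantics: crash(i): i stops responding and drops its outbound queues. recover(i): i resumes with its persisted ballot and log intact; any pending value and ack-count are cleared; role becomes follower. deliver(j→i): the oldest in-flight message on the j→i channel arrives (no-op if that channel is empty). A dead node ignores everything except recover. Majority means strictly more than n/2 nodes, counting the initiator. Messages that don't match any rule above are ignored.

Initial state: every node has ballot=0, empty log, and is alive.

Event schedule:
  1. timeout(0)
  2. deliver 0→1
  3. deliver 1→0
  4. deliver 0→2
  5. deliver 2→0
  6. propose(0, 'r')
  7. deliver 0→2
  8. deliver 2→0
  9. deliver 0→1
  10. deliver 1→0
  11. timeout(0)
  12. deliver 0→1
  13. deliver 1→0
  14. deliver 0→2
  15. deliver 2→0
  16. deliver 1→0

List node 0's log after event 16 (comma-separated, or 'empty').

1. timeout(0):  <0:cand b3 ->
2. deliver 0→1:  <1:foll b3 ->
3. deliver 1→0:  <0:lead b3 ->
4. deliver 0→2:  <2:foll b3 ->
5. deliver 2→0:  nop
6. propose(0,'r'):  nop
7. deliver 0→2:  <2:foll b3 r>
8. deliver 2→0:  <0:lead b3 r>
9. deliver 0→1:  <1:foll b3 r>
10. deliver 1→0:  nop
11. timeout(0):  <0:cand b6 r>
12. deliver 0→1:  <1:foll b6 r>
13. deliver 1→0:  <0:lead b6 r>
14. deliver 0→2:  <2:foll b6 r>
15. deliver 2→0:  nop
16. deliver 1→0:  nop

r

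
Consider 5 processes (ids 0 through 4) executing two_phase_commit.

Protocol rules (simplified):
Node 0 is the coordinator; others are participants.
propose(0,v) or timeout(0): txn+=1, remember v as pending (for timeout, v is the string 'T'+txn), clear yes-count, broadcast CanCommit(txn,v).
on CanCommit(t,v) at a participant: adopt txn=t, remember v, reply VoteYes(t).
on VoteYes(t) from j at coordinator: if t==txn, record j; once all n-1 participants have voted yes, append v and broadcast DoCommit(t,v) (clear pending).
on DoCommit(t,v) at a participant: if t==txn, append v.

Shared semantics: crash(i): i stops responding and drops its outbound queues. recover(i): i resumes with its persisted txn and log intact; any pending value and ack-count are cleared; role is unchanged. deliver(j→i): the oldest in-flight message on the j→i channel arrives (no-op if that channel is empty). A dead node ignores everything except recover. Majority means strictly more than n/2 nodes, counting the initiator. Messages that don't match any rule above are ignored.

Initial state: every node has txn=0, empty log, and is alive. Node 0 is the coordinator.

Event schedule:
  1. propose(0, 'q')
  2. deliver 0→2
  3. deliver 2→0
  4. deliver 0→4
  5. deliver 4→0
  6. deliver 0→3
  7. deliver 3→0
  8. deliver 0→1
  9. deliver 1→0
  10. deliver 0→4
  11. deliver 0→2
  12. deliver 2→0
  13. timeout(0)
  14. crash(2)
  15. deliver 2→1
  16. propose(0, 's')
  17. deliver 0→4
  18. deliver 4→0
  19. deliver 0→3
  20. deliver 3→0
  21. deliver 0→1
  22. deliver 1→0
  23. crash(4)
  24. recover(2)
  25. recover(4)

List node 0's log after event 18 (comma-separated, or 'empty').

q

1. propose(0,'q'):  <0:coor t1 ->
2. deliver 0→2:  <2:part t1 ->
3. deliver 2→0:  nop
4. deliver 0→4:  <4:part t1 ->
5. deliver 4→0:  nop
6. deliver 0→3:  <3:part t1 ->
7. deliver 3→0:  nop
8. deliver 0→1:  <1:part t1 ->
9. deliver 1→0:  <0:coor t1 q>
10. deliver 0→4:  <4:part t1 q>
11. deliver 0→2:  <2:part t1 q>
12. deliver 2→0:  nop
13. timeout(0):  <0:coor t2 q>
14. crash(2):  <2:✗part t1 q>
15. deliver 2→1:  nop
16. propose(0,'s'):  <0:coor t3 q>
17. deliver 0→4:  <4:part t2 q>
18. deliver 4→0:  nop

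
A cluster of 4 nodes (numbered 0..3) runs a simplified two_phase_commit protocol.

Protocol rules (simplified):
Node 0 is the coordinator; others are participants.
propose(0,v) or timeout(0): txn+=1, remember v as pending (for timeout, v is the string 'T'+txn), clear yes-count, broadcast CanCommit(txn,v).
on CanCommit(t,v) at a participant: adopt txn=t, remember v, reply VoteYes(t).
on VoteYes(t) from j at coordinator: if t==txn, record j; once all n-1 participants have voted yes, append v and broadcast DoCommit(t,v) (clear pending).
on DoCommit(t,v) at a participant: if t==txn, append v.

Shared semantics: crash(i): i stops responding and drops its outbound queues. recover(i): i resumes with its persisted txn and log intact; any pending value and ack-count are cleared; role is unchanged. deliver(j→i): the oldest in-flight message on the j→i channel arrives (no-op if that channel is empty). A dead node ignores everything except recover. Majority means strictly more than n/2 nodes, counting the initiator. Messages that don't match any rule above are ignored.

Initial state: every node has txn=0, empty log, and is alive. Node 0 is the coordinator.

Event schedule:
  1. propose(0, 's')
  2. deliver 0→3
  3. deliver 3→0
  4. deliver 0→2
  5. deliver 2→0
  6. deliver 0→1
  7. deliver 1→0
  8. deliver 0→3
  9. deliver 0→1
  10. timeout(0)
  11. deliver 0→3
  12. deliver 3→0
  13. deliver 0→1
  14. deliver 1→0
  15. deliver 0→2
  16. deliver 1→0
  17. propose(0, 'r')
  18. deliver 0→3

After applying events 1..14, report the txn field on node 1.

[1] propose(0,'s') → N0(coor t1 [-])
[2] deliver 0→3 → N3(part t1 [-])
[3] deliver 3→0 → ∅
[4] deliver 0→2 → N2(part t1 [-])
[5] deliver 2→0 → ∅
[6] deliver 0→1 → N1(part t1 [-])
[7] deliver 1→0 → N0(coor t1 [s])
[8] deliver 0→3 → N3(part t1 [s])
[9] deliver 0→1 → N1(part t1 [s])
[10] timeout(0) → N0(coor t2 [s])
[11] deliver 0→3 → N3(part t2 [s])
[12] deliver 3→0 → ∅
[13] deliver 0→1 → N1(part t2 [s])
[14] deliver 1→0 → ∅

2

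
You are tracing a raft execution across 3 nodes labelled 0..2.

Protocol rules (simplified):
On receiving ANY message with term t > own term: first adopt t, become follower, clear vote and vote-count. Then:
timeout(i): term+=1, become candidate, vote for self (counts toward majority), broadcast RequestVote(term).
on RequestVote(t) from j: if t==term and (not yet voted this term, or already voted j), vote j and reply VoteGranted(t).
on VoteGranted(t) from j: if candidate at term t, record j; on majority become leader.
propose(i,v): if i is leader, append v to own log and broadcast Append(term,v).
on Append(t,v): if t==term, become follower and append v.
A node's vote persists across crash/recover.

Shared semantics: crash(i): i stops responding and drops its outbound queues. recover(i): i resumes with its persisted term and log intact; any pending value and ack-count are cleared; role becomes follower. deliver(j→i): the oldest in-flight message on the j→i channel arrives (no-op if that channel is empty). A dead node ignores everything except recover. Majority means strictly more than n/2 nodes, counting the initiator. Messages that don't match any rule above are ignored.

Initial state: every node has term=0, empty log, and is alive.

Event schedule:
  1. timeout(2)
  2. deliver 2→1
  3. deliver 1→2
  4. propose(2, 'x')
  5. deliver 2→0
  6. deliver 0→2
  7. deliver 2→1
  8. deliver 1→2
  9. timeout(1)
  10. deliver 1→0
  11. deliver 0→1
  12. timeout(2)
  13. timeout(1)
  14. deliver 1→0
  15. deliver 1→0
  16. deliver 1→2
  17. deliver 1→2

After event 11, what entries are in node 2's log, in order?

1. timeout(2):  <2:cand t1 ->
2. deliver 2→1:  <1:foll t1 ->
3. deliver 1→2:  <2:lead t1 ->
4. propose(2,'x'):  <2:lead t1 x>
5. deliver 2→0:  <0:foll t1 ->
6. deliver 0→2:  nop
7. deliver 2→1:  <1:foll t1 x>
8. deliver 1→2:  nop
9. timeout(1):  <1:cand t2 x>
10. deliver 1→0:  <0:foll t2 ->
11. deliver 0→1:  <1:lead t2 x>

x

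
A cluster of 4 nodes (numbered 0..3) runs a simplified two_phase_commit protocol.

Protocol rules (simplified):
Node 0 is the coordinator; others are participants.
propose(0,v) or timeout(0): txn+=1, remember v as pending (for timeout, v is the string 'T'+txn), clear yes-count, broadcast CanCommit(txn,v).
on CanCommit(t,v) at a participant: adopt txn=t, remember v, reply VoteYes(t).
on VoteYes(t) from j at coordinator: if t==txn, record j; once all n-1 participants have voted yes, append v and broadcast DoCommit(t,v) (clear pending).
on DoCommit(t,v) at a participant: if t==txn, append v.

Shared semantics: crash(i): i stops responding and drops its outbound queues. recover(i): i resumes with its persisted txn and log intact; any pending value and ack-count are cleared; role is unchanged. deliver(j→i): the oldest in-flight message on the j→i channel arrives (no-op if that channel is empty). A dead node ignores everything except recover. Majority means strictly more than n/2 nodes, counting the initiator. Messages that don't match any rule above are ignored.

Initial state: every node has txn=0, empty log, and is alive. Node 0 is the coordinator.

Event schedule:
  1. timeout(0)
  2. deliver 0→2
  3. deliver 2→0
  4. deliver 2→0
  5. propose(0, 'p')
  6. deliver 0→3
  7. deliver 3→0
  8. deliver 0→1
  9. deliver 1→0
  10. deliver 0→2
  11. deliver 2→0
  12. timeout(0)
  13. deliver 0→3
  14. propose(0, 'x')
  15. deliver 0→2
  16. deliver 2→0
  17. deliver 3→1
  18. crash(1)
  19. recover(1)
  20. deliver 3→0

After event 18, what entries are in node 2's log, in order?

step 1 timeout(0): 0={coor,t=1,log=-}
step 2 deliver 0→2: 2={part,t=1,log=-}
step 3 deliver 2→0: —
step 4 deliver 2→0: —
step 5 propose(0,'p'): 0={coor,t=2,log=-}
step 6 deliver 0→3: 3={part,t=1,log=-}
step 7 deliver 3→0: —
step 8 deliver 0→1: 1={part,t=1,log=-}
step 9 deliver 1→0: —
step 10 deliver 0→2: 2={part,t=2,log=-}
step 11 deliver 2→0: —
step 12 timeout(0): 0={coor,t=3,log=-}
step 13 deliver 0→3: 3={part,t=2,log=-}
step 14 propose(0,'x'): 0={coor,t=4,log=-}
step 15 deliver 0→2: 2={part,t=3,log=-}
step 16 deliver 2→0: —
step 17 deliver 3→1: —
step 18 crash(1): 1={✗part,t=1,log=-}

empty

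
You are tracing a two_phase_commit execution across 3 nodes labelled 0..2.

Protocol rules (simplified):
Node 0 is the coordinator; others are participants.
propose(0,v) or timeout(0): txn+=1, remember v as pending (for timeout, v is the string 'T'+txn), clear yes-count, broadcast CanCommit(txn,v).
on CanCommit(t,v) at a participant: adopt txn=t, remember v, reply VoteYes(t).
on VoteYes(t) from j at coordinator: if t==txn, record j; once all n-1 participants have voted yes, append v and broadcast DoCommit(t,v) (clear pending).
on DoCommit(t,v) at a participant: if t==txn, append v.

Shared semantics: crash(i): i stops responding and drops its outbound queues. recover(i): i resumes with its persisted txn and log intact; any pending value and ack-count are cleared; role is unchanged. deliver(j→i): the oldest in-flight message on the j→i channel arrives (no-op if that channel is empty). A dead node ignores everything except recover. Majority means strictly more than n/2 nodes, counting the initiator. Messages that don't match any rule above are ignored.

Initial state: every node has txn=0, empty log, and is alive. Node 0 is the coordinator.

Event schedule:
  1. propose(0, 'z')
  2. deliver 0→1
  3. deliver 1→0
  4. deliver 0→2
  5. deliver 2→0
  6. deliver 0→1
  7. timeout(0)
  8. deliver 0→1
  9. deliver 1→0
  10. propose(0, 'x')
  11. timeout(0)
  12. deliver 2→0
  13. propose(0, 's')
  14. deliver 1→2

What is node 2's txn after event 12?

after 1 — propose(0,'z'): n0:coor/t1/[-]
after 2 — deliver 0→1: n1:part/t1/[-]
after 3 — deliver 1→0: ·
after 4 — deliver 0→2: n2:part/t1/[-]
after 5 — deliver 2→0: n0:coor/t1/[z]
after 6 — deliver 0→1: n1:part/t1/[z]
after 7 — timeout(0): n0:coor/t2/[z]
after 8 — deliver 0→1: n1:part/t2/[z]
after 9 — deliver 1→0: ·
after 10 — propose(0,'x'): n0:coor/t3/[z]
after 11 — timeout(0): n0:coor/t4/[z]
after 12 — deliver 2→0: ·

1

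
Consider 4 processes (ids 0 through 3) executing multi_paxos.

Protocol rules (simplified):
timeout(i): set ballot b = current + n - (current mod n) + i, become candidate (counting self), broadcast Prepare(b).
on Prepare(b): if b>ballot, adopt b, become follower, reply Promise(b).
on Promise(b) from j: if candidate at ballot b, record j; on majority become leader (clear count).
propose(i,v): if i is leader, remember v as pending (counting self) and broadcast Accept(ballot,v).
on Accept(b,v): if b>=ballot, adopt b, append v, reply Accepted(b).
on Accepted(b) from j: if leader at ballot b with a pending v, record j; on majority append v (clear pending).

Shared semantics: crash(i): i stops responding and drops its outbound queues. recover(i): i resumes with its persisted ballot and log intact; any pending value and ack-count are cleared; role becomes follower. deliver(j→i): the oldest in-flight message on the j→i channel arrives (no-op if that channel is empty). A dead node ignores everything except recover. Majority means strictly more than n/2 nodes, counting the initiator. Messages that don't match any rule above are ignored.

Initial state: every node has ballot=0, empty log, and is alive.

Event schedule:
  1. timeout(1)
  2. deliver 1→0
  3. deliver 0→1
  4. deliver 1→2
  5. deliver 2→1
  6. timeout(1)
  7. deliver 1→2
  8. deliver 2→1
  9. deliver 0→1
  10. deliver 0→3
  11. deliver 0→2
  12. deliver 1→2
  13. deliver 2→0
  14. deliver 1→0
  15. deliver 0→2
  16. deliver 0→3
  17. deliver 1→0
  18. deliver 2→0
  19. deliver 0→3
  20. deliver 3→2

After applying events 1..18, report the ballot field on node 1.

9

1. timeout(1):  <1:cand b5 ->
2. deliver 1→0:  <0:foll b5 ->
3. deliver 0→1:  nop
4. deliver 1→2:  <2:foll b5 ->
5. deliver 2→1:  <1:lead b5 ->
6. timeout(1):  <1:cand b9 ->
7. deliver 1→2:  <2:foll b9 ->
8. deliver 2→1:  nop
9. deliver 0→1:  nop
10. deliver 0→3:  nop
11. deliver 0→2:  nop
12. deliver 1→2:  nop
13. deliver 2→0:  nop
14. deliver 1→0:  <0:foll b9 ->
15. deliver 0→2:  nop
16. deliver 0→3:  nop
17. deliver 1→0:  nop
18. deliver 2→0:  nop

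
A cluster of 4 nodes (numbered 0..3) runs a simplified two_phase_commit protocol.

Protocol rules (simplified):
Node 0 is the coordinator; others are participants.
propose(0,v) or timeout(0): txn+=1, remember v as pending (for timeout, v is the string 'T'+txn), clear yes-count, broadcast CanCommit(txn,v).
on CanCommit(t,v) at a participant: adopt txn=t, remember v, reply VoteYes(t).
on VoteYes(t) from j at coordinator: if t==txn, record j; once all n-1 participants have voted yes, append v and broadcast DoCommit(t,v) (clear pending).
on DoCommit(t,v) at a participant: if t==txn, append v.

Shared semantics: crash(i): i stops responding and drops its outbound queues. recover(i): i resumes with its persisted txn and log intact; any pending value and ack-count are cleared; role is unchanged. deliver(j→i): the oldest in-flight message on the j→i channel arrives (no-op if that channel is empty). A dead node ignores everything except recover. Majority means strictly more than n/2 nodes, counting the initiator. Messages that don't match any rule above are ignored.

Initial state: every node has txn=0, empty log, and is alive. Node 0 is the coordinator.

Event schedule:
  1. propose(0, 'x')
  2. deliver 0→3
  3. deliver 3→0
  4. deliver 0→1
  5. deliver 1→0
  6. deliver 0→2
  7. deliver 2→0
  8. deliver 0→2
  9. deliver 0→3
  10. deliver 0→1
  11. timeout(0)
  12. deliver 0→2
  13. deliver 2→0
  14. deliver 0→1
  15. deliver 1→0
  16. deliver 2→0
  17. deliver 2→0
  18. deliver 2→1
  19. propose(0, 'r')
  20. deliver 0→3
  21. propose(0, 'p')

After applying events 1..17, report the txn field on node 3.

1

1. propose(0,'x'):  <0:coor t1 ->
2. deliver 0→3:  <3:part t1 ->
3. deliver 3→0:  nop
4. deliver 0→1:  <1:part t1 ->
5. deliver 1→0:  nop
6. deliver 0→2:  <2:part t1 ->
7. deliver 2→0:  <0:coor t1 x>
8. deliver 0→2:  <2:part t1 x>
9. deliver 0→3:  <3:part t1 x>
10. deliver 0→1:  <1:part t1 x>
11. timeout(0):  <0:coor t2 x>
12. deliver 0→2:  <2:part t2 x>
13. deliver 2→0:  nop
14. deliver 0→1:  <1:part t2 x>
15. deliver 1→0:  nop
16. deliver 2→0:  nop
17. deliver 2→0:  nop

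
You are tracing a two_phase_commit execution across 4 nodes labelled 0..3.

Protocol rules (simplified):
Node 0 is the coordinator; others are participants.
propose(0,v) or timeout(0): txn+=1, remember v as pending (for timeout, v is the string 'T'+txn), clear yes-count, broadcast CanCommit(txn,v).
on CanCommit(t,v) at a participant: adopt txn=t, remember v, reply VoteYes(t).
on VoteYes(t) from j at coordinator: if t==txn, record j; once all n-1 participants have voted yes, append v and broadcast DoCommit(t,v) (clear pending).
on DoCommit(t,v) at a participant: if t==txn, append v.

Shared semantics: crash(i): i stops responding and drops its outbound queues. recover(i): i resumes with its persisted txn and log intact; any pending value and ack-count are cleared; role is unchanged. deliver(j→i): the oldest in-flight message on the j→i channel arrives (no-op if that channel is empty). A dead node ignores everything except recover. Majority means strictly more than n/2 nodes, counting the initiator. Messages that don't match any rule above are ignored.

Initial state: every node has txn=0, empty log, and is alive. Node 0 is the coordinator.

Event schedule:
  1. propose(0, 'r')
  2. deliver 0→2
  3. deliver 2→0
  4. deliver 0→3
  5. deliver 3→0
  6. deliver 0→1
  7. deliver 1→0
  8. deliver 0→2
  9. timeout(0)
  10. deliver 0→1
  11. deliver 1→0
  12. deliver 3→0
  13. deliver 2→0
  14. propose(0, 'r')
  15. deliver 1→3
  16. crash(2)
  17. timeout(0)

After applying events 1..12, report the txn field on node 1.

after 1 — propose(0,'r'): n0:coor/t1/[-]
after 2 — deliver 0→2: n2:part/t1/[-]
after 3 — deliver 2→0: ·
after 4 — deliver 0→3: n3:part/t1/[-]
after 5 — deliver 3→0: ·
after 6 — deliver 0→1: n1:part/t1/[-]
after 7 — deliver 1→0: n0:coor/t1/[r]
after 8 — deliver 0→2: n2:part/t1/[r]
after 9 — timeout(0): n0:coor/t2/[r]
after 10 — deliver 0→1: n1:part/t1/[r]
after 11 — deliver 1→0: ·
after 12 — deliver 3→0: ·

1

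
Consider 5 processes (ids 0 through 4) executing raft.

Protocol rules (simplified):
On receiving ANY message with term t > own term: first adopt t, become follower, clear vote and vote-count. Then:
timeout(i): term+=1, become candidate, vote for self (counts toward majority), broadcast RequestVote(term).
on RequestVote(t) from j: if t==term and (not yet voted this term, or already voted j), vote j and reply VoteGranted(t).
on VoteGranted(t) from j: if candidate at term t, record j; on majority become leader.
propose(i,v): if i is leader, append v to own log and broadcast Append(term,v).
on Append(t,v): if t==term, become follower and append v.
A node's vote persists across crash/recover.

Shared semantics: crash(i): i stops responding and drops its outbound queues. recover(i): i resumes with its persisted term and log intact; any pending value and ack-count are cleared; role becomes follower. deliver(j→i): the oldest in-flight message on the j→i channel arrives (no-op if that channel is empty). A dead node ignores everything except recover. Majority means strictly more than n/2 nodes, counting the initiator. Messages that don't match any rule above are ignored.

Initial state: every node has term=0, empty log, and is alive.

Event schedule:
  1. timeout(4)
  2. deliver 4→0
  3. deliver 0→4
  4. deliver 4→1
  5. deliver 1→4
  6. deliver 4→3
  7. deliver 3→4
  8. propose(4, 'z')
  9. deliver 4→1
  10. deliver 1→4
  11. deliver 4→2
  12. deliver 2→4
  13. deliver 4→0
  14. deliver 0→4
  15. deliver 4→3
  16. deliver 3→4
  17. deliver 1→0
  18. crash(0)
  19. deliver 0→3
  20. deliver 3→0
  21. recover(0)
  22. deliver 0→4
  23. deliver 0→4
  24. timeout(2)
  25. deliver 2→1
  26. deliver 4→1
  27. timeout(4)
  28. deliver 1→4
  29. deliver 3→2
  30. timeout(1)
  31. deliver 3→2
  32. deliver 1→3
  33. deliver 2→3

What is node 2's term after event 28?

2

after 1 — timeout(4): n4:cand/t1/[-]
after 2 — deliver 4→0: n0:foll/t1/[-]
after 3 — deliver 0→4: ·
after 4 — deliver 4→1: n1:foll/t1/[-]
after 5 — deliver 1→4: n4:lead/t1/[-]
after 6 — deliver 4→3: n3:foll/t1/[-]
after 7 — deliver 3→4: ·
after 8 — propose(4,'z'): n4:lead/t1/[z]
after 9 — deliver 4→1: n1:foll/t1/[z]
after 10 — deliver 1→4: ·
after 11 — deliver 4→2: n2:foll/t1/[-]
after 12 — deliver 2→4: ·
after 13 — deliver 4→0: n0:foll/t1/[z]
after 14 — deliver 0→4: ·
after 15 — deliver 4→3: n3:foll/t1/[z]
after 16 — deliver 3→4: ·
after 17 — deliver 1→0: ·
after 18 — crash(0): n0:✗foll/t1/[z]
after 19 — deliver 0→3: ·
after 20 — deliver 3→0: ·
after 21 — recover(0): n0:foll/t1/[z]
after 22 — deliver 0→4: ·
after 23 — deliver 0→4: ·
after 24 — timeout(2): n2:cand/t2/[-]
after 25 — deliver 2→1: n1:foll/t2/[z]
after 26 — deliver 4→1: ·
after 27 — timeout(4): n4:cand/t2/[z]
after 28 — deliver 1→4: ·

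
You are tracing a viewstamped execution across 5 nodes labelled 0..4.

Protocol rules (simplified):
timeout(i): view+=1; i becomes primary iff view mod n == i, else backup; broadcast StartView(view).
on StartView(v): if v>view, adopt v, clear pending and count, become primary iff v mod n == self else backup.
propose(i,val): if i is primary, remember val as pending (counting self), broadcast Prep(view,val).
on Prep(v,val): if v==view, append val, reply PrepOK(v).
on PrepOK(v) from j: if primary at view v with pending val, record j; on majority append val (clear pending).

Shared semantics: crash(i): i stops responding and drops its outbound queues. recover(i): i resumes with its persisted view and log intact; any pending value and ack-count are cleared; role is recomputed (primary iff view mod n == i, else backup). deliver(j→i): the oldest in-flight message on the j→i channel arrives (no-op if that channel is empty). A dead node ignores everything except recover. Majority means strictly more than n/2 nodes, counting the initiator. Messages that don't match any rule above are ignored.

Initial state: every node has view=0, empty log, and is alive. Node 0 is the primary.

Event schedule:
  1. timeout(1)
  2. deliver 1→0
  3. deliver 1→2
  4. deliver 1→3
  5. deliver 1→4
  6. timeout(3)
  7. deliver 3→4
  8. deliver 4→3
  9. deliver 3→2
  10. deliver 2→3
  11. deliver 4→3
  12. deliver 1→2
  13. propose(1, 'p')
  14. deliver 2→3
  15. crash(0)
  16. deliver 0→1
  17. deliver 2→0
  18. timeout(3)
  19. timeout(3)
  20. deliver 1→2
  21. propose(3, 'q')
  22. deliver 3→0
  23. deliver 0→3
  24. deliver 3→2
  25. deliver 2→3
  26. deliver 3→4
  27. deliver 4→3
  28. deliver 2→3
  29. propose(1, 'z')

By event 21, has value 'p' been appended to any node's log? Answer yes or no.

no

after 1 — timeout(1): n1:prim/v1/[-]
after 2 — deliver 1→0: n0:back/v1/[-]
after 3 — deliver 1→2: n2:back/v1/[-]
after 4 — deliver 1→3: n3:back/v1/[-]
after 5 — deliver 1→4: n4:back/v1/[-]
after 6 — timeout(3): n3:back/v2/[-]
after 7 — deliver 3→4: n4:back/v2/[-]
after 8 — deliver 4→3: ·
after 9 — deliver 3→2: n2:prim/v2/[-]
after 10 — deliver 2→3: ·
after 11 — deliver 4→3: ·
after 12 — deliver 1→2: ·
after 13 — propose(1,'p'): ·
after 14 — deliver 2→3: ·
after 15 — crash(0): n0:✗back/v1/[-]
after 16 — deliver 0→1: ·
after 17 — deliver 2→0: ·
after 18 — timeout(3): n3:prim/v3/[-]
after 19 — timeout(3): n3:back/v4/[-]
after 20 — deliver 1→2: ·
after 21 — propose(3,'q'): ·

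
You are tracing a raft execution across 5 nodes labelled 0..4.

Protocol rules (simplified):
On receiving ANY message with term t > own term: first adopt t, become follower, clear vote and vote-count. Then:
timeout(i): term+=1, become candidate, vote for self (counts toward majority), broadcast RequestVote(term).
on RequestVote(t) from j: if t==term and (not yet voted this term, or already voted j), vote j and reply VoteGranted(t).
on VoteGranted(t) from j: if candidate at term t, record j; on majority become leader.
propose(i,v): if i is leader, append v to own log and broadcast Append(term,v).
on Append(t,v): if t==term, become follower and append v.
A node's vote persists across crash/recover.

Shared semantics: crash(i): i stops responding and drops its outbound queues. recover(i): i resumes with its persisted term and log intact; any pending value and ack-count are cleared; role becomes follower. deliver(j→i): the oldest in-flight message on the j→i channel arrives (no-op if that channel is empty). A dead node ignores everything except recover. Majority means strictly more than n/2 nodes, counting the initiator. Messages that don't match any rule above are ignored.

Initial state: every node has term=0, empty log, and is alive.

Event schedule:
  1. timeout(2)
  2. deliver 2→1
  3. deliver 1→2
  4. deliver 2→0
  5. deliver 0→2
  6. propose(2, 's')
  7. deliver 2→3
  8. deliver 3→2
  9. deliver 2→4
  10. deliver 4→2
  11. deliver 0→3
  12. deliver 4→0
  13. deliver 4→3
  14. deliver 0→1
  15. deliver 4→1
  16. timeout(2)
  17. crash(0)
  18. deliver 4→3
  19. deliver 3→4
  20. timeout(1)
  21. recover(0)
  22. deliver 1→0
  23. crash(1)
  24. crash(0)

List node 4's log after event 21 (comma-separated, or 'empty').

after 1 — timeout(2): n2:cand/t1/[-]
after 2 — deliver 2→1: n1:foll/t1/[-]
after 3 — deliver 1→2: ·
after 4 — deliver 2→0: n0:foll/t1/[-]
after 5 — deliver 0→2: n2:lead/t1/[-]
after 6 — propose(2,'s'): n2:lead/t1/[s]
after 7 — deliver 2→3: n3:foll/t1/[-]
after 8 — deliver 3→2: ·
after 9 — deliver 2→4: n4:foll/t1/[-]
after 10 — deliver 4→2: ·
after 11 — deliver 0→3: ·
after 12 — deliver 4→0: ·
after 13 — deliver 4→3: ·
after 14 — deliver 0→1: ·
after 15 — deliver 4→1: ·
after 16 — timeout(2): n2:cand/t2/[s]
after 17 — crash(0): n0:✗foll/t1/[-]
after 18 — deliver 4→3: ·
after 19 — deliver 3→4: ·
after 20 — timeout(1): n1:cand/t2/[-]
after 21 — recover(0): n0:foll/t1/[-]

empty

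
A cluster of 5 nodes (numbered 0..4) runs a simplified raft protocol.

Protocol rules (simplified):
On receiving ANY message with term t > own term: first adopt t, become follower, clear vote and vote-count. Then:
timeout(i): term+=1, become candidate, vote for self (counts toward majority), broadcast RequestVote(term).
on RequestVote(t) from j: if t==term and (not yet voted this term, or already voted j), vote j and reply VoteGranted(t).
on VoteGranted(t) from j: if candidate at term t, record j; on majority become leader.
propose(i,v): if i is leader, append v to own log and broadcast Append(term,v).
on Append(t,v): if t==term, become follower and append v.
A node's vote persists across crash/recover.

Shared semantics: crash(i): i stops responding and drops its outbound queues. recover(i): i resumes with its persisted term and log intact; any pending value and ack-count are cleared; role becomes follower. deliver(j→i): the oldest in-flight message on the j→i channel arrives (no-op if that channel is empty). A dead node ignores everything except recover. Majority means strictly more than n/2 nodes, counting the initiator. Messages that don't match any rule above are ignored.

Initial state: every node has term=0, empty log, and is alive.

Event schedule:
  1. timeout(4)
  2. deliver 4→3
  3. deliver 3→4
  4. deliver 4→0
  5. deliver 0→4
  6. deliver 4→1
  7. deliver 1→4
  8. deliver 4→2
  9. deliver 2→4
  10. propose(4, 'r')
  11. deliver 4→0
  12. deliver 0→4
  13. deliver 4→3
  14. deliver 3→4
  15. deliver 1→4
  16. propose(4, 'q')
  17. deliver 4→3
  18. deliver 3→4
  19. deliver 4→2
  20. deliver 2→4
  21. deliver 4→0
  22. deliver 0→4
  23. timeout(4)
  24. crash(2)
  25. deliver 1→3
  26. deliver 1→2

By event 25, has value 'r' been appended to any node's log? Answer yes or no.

step 1 timeout(4): 4={cand,t=1,log=-}
step 2 deliver 4→3: 3={foll,t=1,log=-}
step 3 deliver 3→4: —
step 4 deliver 4→0: 0={foll,t=1,log=-}
step 5 deliver 0→4: 4={lead,t=1,log=-}
step 6 deliver 4→1: 1={foll,t=1,log=-}
step 7 deliver 1→4: —
step 8 deliver 4→2: 2={foll,t=1,log=-}
step 9 deliver 2→4: —
step 10 propose(4,'r'): 4={lead,t=1,log=r}
step 11 deliver 4→0: 0={foll,t=1,log=r}
step 12 deliver 0→4: —
step 13 deliver 4→3: 3={foll,t=1,log=r}
step 14 deliver 3→4: —
step 15 deliver 1→4: —
step 16 propose(4,'q'): 4={lead,t=1,log=r,q}
step 17 deliver 4→3: 3={foll,t=1,log=r,q}
step 18 deliver 3→4: —
step 19 deliver 4→2: 2={foll,t=1,log=r}
step 20 deliver 2→4: —
step 21 deliver 4→0: 0={foll,t=1,log=r,q}
step 22 deliver 0→4: —
step 23 timeout(4): 4={cand,t=2,log=r,q}
step 24 crash(2): 2={✗foll,t=1,log=r}
step 25 deliver 1→3: —

yes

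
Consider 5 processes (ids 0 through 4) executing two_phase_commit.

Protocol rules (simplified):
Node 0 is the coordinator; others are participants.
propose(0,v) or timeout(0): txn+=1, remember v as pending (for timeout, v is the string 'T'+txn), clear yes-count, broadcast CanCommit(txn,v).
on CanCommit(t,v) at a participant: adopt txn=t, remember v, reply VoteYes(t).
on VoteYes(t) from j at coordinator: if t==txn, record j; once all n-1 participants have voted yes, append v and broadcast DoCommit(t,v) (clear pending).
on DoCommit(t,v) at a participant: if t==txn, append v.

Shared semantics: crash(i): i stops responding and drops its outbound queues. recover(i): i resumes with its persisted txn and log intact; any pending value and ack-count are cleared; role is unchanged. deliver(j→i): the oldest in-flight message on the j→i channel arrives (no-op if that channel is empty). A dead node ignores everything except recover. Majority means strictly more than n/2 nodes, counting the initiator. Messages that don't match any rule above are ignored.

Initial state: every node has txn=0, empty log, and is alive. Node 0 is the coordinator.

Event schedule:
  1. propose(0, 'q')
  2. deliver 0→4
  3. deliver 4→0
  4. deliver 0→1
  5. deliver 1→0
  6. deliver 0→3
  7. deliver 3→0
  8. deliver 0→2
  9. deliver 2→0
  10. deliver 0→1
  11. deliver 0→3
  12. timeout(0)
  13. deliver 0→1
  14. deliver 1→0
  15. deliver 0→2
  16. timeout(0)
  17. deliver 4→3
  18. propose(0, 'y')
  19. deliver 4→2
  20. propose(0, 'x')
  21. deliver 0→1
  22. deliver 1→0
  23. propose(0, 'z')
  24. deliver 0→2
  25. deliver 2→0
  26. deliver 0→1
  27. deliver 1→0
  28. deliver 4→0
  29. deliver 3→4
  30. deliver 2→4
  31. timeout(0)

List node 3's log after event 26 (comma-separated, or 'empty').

step 1 propose(0,'q'): 0={coor,t=1,log=-}
step 2 deliver 0→4: 4={part,t=1,log=-}
step 3 deliver 4→0: —
step 4 deliver 0→1: 1={part,t=1,log=-}
step 5 deliver 1→0: —
step 6 deliver 0→3: 3={part,t=1,log=-}
step 7 deliver 3→0: —
step 8 deliver 0→2: 2={part,t=1,log=-}
step 9 deliver 2→0: 0={coor,t=1,log=q}
step 10 deliver 0→1: 1={part,t=1,log=q}
step 11 deliver 0→3: 3={part,t=1,log=q}
step 12 timeout(0): 0={coor,t=2,log=q}
step 13 deliver 0→1: 1={part,t=2,log=q}
step 14 deliver 1→0: —
step 15 deliver 0→2: 2={part,t=1,log=q}
step 16 timeout(0): 0={coor,t=3,log=q}
step 17 deliver 4→3: —
step 18 propose(0,'y'): 0={coor,t=4,log=q}
step 19 deliver 4→2: —
step 20 propose(0,'x'): 0={coor,t=5,log=q}
step 21 deliver 0→1: 1={part,t=3,log=q}
step 22 deliver 1→0: —
step 23 propose(0,'z'): 0={coor,t=6,log=q}
step 24 deliver 0→2: 2={part,t=2,log=q}
step 25 deliver 2→0: —
step 26 deliver 0→1: 1={part,t=4,log=q}

q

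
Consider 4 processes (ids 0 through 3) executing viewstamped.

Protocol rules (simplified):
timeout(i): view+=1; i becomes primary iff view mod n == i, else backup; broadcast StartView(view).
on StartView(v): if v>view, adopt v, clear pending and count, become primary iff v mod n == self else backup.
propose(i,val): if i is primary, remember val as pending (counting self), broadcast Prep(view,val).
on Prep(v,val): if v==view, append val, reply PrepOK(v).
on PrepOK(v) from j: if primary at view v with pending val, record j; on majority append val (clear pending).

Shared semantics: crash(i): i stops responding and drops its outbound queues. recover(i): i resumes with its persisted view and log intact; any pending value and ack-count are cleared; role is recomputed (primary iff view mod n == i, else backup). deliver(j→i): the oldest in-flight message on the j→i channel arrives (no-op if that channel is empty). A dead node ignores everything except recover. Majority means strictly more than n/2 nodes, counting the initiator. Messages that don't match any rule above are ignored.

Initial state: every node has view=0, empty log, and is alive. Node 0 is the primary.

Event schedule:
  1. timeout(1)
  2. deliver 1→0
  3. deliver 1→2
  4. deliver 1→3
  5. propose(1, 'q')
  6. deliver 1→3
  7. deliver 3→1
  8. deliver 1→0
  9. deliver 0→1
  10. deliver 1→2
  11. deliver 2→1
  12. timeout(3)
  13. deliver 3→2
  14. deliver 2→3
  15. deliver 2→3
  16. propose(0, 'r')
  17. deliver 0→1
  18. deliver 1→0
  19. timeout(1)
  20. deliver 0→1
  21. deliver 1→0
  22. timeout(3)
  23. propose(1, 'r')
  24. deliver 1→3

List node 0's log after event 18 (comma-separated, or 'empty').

[1] timeout(1) → N1(prim v1 [-])
[2] deliver 1→0 → N0(back v1 [-])
[3] deliver 1→2 → N2(back v1 [-])
[4] deliver 1→3 → N3(back v1 [-])
[5] propose(1,'q') → ∅
[6] deliver 1→3 → N3(back v1 [q])
[7] deliver 3→1 → ∅
[8] deliver 1→0 → N0(back v1 [q])
[9] deliver 0→1 → N1(prim v1 [q])
[10] deliver 1→2 → N2(back v1 [q])
[11] deliver 2→1 → ∅
[12] timeout(3) → N3(back v2 [q])
[13] deliver 3→2 → N2(prim v2 [q])
[14] deliver 2→3 → ∅
[15] deliver 2→3 → ∅
[16] propose(0,'r') → ∅
[17] deliver 0→1 → ∅
[18] deliver 1→0 → ∅

q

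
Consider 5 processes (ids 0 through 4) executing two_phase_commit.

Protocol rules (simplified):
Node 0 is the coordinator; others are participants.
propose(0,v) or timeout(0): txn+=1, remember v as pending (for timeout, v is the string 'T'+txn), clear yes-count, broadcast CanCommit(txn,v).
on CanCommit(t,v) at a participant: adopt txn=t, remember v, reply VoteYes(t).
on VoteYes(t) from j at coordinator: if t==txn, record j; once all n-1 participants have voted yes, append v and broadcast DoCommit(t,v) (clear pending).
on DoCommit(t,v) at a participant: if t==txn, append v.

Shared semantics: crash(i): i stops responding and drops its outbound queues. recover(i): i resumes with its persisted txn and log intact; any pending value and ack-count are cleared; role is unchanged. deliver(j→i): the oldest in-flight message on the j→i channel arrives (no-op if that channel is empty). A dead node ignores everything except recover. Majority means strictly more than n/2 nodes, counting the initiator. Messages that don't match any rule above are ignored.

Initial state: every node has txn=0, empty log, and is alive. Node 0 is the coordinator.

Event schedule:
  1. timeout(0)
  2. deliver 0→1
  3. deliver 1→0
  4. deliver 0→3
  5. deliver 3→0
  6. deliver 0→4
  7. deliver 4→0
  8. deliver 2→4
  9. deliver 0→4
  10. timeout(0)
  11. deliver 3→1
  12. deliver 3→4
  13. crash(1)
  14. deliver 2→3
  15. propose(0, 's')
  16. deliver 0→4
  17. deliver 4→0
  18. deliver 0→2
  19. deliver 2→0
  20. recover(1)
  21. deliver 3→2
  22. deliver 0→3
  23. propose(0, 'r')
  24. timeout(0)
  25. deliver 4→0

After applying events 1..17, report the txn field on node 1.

1. timeout(0):  <0:coor t1 ->
2. deliver 0→1:  <1:part t1 ->
3. deliver 1→0:  nop
4. deliver 0→3:  <3:part t1 ->
5. deliver 3→0:  nop
6. deliver 0→4:  <4:part t1 ->
7. deliver 4→0:  nop
8. deliver 2→4:  nop
9. deliver 0→4:  nop
10. timeout(0):  <0:coor t2 ->
11. deliver 3→1:  nop
12. deliver 3→4:  nop
13. crash(1):  <1:✗part t1 ->
14. deliver 2→3:  nop
15. propose(0,'s'):  <0:coor t3 ->
16. deliver 0→4:  <4:part t2 ->
17. deliver 4→0:  nop

1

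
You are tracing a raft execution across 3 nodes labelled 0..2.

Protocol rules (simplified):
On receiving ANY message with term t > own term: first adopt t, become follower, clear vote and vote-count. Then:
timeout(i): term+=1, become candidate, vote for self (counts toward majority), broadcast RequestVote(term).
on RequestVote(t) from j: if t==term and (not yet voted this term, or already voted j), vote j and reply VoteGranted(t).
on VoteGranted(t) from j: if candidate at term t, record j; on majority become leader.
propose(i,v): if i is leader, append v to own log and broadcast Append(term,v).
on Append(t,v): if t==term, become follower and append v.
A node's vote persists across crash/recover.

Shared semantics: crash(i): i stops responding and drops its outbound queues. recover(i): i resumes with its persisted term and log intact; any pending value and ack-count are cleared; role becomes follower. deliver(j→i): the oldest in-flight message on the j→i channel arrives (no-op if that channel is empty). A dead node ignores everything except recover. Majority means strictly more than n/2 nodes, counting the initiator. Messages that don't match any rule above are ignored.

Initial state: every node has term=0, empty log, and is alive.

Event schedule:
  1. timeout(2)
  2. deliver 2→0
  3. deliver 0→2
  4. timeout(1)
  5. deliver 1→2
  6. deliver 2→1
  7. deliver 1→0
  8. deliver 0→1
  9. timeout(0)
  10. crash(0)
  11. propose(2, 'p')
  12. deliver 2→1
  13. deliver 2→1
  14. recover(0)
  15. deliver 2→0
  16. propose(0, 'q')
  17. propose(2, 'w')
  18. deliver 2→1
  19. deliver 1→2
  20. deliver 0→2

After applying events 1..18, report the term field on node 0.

2

step 1 timeout(2): 2={cand,t=1,log=-}
step 2 deliver 2→0: 0={foll,t=1,log=-}
step 3 deliver 0→2: 2={lead,t=1,log=-}
step 4 timeout(1): 1={cand,t=1,log=-}
step 5 deliver 1→2: —
step 6 deliver 2→1: —
step 7 deliver 1→0: —
step 8 deliver 0→1: —
step 9 timeout(0): 0={cand,t=2,log=-}
step 10 crash(0): 0={✗cand,t=2,log=-}
step 11 propose(2,'p'): 2={lead,t=1,log=p}
step 12 deliver 2→1: 1={foll,t=1,log=p}
step 13 deliver 2→1: —
step 14 recover(0): 0={foll,t=2,log=-}
step 15 deliver 2→0: —
step 16 propose(0,'q'): —
step 17 propose(2,'w'): 2={lead,t=1,log=p,w}
step 18 deliver 2→1: 1={foll,t=1,log=p,w}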